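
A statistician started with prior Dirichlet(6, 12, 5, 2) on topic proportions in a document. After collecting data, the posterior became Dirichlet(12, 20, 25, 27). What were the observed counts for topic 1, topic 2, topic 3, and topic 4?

counts (6, 8, 20, 25)

For a Dirichlet(α) prior with multinomial counts c, the posterior is Dirichlet(α + c) componentwise.
Counts are posterior − prior componentwise: 12−6=6, 20−12=8, 25−5=20, 27−2=25.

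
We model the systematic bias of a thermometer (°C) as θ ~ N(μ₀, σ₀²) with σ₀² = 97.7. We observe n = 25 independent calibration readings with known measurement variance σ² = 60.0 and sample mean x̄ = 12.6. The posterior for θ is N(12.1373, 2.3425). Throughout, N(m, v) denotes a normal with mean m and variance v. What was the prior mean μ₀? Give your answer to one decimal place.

With known observation variance, the Normal–Normal posterior has precision τ_n = τ₀ + n/σ² and mean μ_n = (τ₀μ₀ + (n/σ²)x̄)/τ_n.
Here τ₀ = 1/97.7 = 0.010235 and τ_data = 25/60.0 = 0.416667, so τ_n = 0.426902.
Rearranging for μ₀: μ₀ = (μ_n·τ_n − τ_data·x̄)/τ₀ = (12.1373·0.426902 − 0.416667·12.6) / 0.010235 = -0.068567/0.010235 ≈ -6.7.

μ₀ = -6.7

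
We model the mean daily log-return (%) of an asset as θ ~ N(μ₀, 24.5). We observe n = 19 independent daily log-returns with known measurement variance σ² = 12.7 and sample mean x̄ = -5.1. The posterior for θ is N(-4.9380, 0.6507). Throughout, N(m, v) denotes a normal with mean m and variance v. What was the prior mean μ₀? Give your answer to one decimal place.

The posterior mean is a precision-weighted average: μ_n = (τ₀μ₀ + τ_data·x̄)/(τ₀+τ_data), with τ₀=1/σ₀² and τ_data=n/σ².
Here τ₀ = 1/24.5 = 0.040816 and τ_data = 19/12.7 = 1.496063, so τ_n = 1.536879.
Rearranging for μ₀: μ₀ = (μ_n·τ_n − τ_data·x̄)/τ₀ = (-4.9380·1.536879 − 1.496063·-5.1) / 0.040816 = 0.040813/0.040816 ≈ 1.0.

μ₀ = 1.0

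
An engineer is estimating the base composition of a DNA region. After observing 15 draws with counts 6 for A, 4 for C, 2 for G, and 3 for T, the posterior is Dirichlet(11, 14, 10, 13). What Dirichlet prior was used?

For a Dirichlet(α) prior with multinomial counts c, the posterior is Dirichlet(α + c) componentwise.
Subtract each count from the matching posterior parameter: 11−6=5, 14−4=10, 10−2=8, 13−3=10.

Dirichlet(5, 10, 8, 10)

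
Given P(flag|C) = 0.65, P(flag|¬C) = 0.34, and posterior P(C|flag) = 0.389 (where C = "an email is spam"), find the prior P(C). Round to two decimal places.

P(C) = 0.25

In odds form, posterior odds = prior odds × likelihood ratio, so prior odds = posterior odds ÷ LR.
Posterior odds = 0.389/(1−0.389) = 0.6367. LR = 0.65/0.34 = 1.9118.
Prior odds = 0.6367/1.9118 = 0.3330, so P(C) = 0.3330/(1+0.3330) ≈ 0.25.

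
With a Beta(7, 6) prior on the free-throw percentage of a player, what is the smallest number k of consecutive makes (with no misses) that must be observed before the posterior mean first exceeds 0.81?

k = 19

After k makes and 0 misses the posterior is Beta(7+k, 6), with mean (7+k)/(7+6+k).
Set (7+k)/(13+k) > 0.81 and solve: k > (0.81·13 − 7)/(1 − 0.81) = 18.579.
The smallest integer exceeding 18.579 is 19, and checking k=19: (26)/(32) = 0.8125 > 0.81.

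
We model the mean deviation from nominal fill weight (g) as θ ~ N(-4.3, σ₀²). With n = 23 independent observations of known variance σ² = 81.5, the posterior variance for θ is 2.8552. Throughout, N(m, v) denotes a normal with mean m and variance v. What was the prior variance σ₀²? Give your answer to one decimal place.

For the Normal–Normal model with known σ², precisions add: τ_n = τ₀ + n/σ².
So 1/σ₀² = 1/2.8552 − 23/81.5 = 0.350238 − 0.282209 = 0.068029.
Hence σ₀² = 1/0.068029 ≈ 14.7.

σ₀² = 14.7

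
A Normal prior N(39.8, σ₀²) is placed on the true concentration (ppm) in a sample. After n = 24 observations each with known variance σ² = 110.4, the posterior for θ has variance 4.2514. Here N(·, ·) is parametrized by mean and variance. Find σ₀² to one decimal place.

Posterior precision equals prior precision plus data precision: 1/σ_n² = 1/σ₀² + n/σ².
So 1/σ₀² = 1/4.2514 − 24/110.4 = 0.235217 − 0.217391 = 0.017826.
Hence σ₀² = 1/0.017826 ≈ 56.1.

σ₀² = 56.1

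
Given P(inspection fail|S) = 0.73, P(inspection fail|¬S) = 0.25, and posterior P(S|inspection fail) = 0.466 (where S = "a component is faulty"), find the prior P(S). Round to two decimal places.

Bayes' rule in odds form gives O(S|E) = O(S)·[P(E|S)/P(E|¬S)], hence O(S) = O(S|E)/LR.
Posterior odds = 0.466/(1−0.466) = 0.8727. LR = 0.73/0.25 = 2.9200.
Prior odds = 0.8727/2.9200 = 0.2989, so P(S) = 0.2989/(1+0.2989) ≈ 0.23.

P(S) = 0.23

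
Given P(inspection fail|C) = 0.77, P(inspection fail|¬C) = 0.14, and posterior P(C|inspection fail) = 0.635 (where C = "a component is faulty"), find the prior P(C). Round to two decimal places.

Bayes' rule in odds form gives O(C|E) = O(C)·[P(E|C)/P(E|¬C)], hence O(C) = O(C|E)/LR.
Posterior odds = 0.635/(1−0.635) = 1.7397. LR = 0.77/0.14 = 5.5000.
Prior odds = 1.7397/5.5000 = 0.3163, so P(C) = 0.3163/(1+0.3163) ≈ 0.24.

P(C) = 0.24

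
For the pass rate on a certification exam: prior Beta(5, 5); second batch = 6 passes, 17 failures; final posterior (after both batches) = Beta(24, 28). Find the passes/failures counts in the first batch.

13 passes and 6 failures

Because Beta–binomial updating is additive in the counts, the combined data contributed (α_post−α_prior, β_post−β_prior) successes and failures.
Total across both batches: 24−5=19 passes, 28−5=23 failures.
Subtract the second batch: 19−6=13 passes and 23−17=6 failures.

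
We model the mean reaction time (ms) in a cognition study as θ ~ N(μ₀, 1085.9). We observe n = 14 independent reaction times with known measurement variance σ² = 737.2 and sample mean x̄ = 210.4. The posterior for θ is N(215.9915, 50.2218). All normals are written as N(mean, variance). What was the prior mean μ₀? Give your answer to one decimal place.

μ₀ = 331.3

With known observation variance, the Normal–Normal posterior has precision τ_n = τ₀ + n/σ² and mean μ_n = (τ₀μ₀ + (n/σ²)x̄)/τ_n.
Here τ₀ = 1/1085.9 = 0.000921 and τ_data = 14/737.2 = 0.018991, so τ_n = 0.019912.
Rearranging for μ₀: μ₀ = (μ_n·τ_n − τ_data·x̄)/τ₀ = (215.9915·0.019912 − 0.018991·210.4) / 0.000921 = 0.305116/0.000921 ≈ 331.3.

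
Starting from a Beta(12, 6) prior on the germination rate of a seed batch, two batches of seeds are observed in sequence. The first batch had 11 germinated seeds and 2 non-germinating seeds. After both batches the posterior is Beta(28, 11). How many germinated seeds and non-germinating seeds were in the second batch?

5 germinated seeds and 3 non-germinating seeds

Sequential conjugate updates are equivalent to a single update on the pooled data, so total successes = posterior α − prior α and total failures = posterior β − prior β.
Total across both batches: 28−12=16 germinated seeds, 11−6=5 non-germinating seeds.
Subtract the first batch: 16−11=5 germinated seeds and 5−2=3 non-germinating seeds.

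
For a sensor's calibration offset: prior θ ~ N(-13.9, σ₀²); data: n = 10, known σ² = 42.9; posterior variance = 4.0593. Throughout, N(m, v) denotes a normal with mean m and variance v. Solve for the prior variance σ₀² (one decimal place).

σ₀² = 75.5

Posterior precision equals prior precision plus data precision: 1/σ_n² = 1/σ₀² + n/σ².
So 1/σ₀² = 1/4.0593 − 10/42.9 = 0.246348 − 0.233100 = 0.013248.
Hence σ₀² = 1/0.013248 ≈ 75.5.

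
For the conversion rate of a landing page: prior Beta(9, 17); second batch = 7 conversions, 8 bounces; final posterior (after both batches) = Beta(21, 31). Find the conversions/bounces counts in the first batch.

5 conversions and 6 bounces

Because Beta–binomial updating is additive in the counts, the combined data contributed (α_post−α_prior, β_post−β_prior) successes and failures.
Total across both batches: 21−9=12 conversions, 31−17=14 bounces.
Subtract the second batch: 12−7=5 conversions and 14−8=6 bounces.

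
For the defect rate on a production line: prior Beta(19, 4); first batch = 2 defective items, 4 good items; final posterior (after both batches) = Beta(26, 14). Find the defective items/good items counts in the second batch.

5 defective items and 6 good items

Because Beta–binomial updating is additive in the counts, the combined data contributed (α_post−α_prior, β_post−β_prior) successes and failures.
Total across both batches: 26−19=7 defective items, 14−4=10 good items.
Subtract the first batch: 7−2=5 defective items and 10−4=6 good items.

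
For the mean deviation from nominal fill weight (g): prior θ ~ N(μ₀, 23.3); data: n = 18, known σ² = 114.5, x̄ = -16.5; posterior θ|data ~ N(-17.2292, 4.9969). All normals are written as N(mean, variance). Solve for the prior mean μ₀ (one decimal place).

With known observation variance, the Normal–Normal posterior has precision τ_n = τ₀ + n/σ² and mean μ_n = (τ₀μ₀ + (n/σ²)x̄)/τ_n.
Here τ₀ = 1/23.3 = 0.042918 and τ_data = 18/114.5 = 0.157205, so τ_n = 0.200123.
Rearranging for μ₀: μ₀ = (μ_n·τ_n − τ_data·x̄)/τ₀ = (-17.2292·0.200123 − 0.157205·-16.5) / 0.042918 = -0.854077/0.042918 ≈ -19.9.

μ₀ = -19.9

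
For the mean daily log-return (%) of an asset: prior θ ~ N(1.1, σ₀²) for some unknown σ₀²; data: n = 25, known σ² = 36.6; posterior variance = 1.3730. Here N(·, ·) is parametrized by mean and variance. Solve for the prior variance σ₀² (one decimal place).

σ₀² = 22.1

For the Normal–Normal model with known σ², precisions add: τ_n = τ₀ + n/σ².
So 1/σ₀² = 1/1.3730 − 25/36.6 = 0.728332 − 0.683060 = 0.045272.
Hence σ₀² = 1/0.045272 ≈ 22.1.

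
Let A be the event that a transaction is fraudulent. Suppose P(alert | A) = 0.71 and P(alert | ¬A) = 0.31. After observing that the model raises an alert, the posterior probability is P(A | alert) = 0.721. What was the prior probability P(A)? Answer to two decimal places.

P(A) = 0.53

In odds form, posterior odds = prior odds × likelihood ratio, so prior odds = posterior odds ÷ LR.
Posterior odds = 0.721/(1−0.721) = 2.5842. LR = 0.71/0.31 = 2.2903.
Prior odds = 2.5842/2.2903 = 1.1283, so P(A) = 1.1283/(1+1.1283) ≈ 0.53.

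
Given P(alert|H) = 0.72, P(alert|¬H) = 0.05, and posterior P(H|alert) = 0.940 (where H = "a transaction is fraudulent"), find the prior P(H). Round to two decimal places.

In odds form, posterior odds = prior odds × likelihood ratio, so prior odds = posterior odds ÷ LR.
Posterior odds = 0.940/(1−0.940) = 15.6667. LR = 0.72/0.05 = 14.4000.
Prior odds = 15.6667/14.4000 = 1.0880, so P(H) = 1.0880/(1+1.0880) ≈ 0.52.

P(H) = 0.52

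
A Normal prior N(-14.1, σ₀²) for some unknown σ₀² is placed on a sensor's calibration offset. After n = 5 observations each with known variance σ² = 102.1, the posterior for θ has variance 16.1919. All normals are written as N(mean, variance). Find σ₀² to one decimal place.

Posterior precision equals prior precision plus data precision: 1/σ_n² = 1/σ₀² + n/σ².
So 1/σ₀² = 1/16.1919 − 5/102.1 = 0.061759 − 0.048972 = 0.012787.
Hence σ₀² = 1/0.012787 ≈ 78.2.

σ₀² = 78.2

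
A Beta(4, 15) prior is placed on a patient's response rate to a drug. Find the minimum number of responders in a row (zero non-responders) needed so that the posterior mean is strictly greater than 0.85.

After k responders and 0 non-responders the posterior is Beta(4+k, 15), with mean (4+k)/(4+15+k).
Set (4+k)/(19+k) > 0.85 and solve: k > (0.85·19 − 4)/(1 − 0.85) = 81.000.
The smallest integer exceeding 81.000 is 82.

k = 82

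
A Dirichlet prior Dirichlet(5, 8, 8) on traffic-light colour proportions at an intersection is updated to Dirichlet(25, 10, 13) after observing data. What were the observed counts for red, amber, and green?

For a Dirichlet(α) prior with multinomial counts c, the posterior is Dirichlet(α + c) componentwise.
Counts are posterior − prior componentwise: 25−5=20, 10−8=2, 13−8=5.

counts (20, 2, 5)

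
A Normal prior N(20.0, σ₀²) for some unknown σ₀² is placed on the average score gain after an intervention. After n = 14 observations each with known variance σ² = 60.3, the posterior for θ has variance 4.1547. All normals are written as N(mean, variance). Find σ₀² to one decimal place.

σ₀² = 117.4

Posterior precision equals prior precision plus data precision: 1/σ_n² = 1/σ₀² + n/σ².
So 1/σ₀² = 1/4.1547 − 14/60.3 = 0.240691 − 0.232172 = 0.008519.
Hence σ₀² = 1/0.008519 ≈ 117.4.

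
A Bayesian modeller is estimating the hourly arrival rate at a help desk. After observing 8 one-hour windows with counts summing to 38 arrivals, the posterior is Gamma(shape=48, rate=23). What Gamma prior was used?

Gamma–Poisson conjugacy: posterior shape = α + Σxᵢ, posterior rate = β + n.
So α = 48 − 38 = 10 and β = 23 − 8 = 15.

Gamma(shape=10, rate=15)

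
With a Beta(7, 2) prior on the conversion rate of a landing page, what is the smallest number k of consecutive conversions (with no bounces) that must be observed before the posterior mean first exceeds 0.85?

After k conversions and 0 bounces the posterior is Beta(7+k, 2), with mean (7+k)/(7+2+k).
Set (7+k)/(9+k) > 0.85 and solve: k > (0.85·9 − 7)/(1 − 0.85) = 4.333.
The smallest integer exceeding 4.333 is 5, and checking k=5: (12)/(14) = 0.8571 > 0.85.

k = 5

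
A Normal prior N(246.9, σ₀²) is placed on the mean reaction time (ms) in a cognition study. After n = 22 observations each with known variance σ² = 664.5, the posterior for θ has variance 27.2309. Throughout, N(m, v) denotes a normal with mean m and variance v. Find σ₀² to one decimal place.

For the Normal–Normal model with known σ², precisions add: τ_n = τ₀ + n/σ².
So 1/σ₀² = 1/27.2309 − 22/664.5 = 0.036723 − 0.033108 = 0.003615.
Hence σ₀² = 1/0.003615 ≈ 276.6.

σ₀² = 276.6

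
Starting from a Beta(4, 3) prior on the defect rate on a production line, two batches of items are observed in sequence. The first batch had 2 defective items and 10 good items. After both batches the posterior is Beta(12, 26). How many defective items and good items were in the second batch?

Sequential conjugate updates are equivalent to a single update on the pooled data, so total successes = posterior α − prior α and total failures = posterior β − prior β.
Total across both batches: 12−4=8 defective items, 26−3=23 good items.
Subtract the first batch: 8−2=6 defective items and 23−10=13 good items.

6 defective items and 13 good items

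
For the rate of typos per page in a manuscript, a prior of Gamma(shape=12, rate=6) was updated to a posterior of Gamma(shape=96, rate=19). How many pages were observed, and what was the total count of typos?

n = 13 pages with total 84 typos

A Gamma(α, β) prior (rate parametrization) on a Poisson rate with n observations summing to S gives posterior Gamma(α+S, β+n).
Matching: Σxᵢ = 96 − 12 = 84 and n = 19 − 6 = 13.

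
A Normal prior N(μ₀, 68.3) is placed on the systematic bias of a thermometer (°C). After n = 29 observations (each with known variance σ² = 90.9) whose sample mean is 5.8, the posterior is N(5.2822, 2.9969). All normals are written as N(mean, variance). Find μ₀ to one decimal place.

With known observation variance, the Normal–Normal posterior has precision τ_n = τ₀ + n/σ² and mean μ_n = (τ₀μ₀ + (n/σ²)x̄)/τ_n.
Here τ₀ = 1/68.3 = 0.014641 and τ_data = 29/90.9 = 0.319032, so τ_n = 0.333673.
Rearranging for μ₀: μ₀ = (μ_n·τ_n − τ_data·x̄)/τ₀ = (5.2822·0.333673 − 0.319032·5.8) / 0.014641 = -0.087858/0.014641 ≈ -6.0.

μ₀ = -6.0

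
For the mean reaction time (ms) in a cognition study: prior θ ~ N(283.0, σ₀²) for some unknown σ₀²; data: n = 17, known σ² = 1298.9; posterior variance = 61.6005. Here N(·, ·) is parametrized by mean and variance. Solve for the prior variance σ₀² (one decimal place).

For the Normal–Normal model with known σ², precisions add: τ_n = τ₀ + n/σ².
So 1/σ₀² = 1/61.6005 − 17/1298.9 = 0.016234 − 0.013088 = 0.003146.
Hence σ₀² = 1/0.003146 ≈ 317.9.

σ₀² = 317.9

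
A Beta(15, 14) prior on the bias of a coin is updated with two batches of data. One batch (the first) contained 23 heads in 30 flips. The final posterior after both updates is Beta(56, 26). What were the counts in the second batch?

18 heads and 5 tails

Because Beta–binomial updating is additive in the counts, the combined data contributed (α_post−α_prior, β_post−β_prior) successes and failures.
Total across both batches: 56−15=41 heads, 26−14=12 tails.
Subtract the first batch: 41−23=18 heads and 12−7=5 tails.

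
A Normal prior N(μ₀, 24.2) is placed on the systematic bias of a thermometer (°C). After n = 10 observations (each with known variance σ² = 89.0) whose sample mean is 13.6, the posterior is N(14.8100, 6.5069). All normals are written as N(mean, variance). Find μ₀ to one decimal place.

μ₀ = 18.1

The posterior mean is a precision-weighted average: μ_n = (τ₀μ₀ + τ_data·x̄)/(τ₀+τ_data), with τ₀=1/σ₀² and τ_data=n/σ².
Here τ₀ = 1/24.2 = 0.041322 and τ_data = 10/89.0 = 0.112360, so τ_n = 0.153682.
Rearranging for μ₀: μ₀ = (μ_n·τ_n − τ_data·x̄)/τ₀ = (14.8100·0.153682 − 0.112360·13.6) / 0.041322 = 0.747934/0.041322 ≈ 18.1.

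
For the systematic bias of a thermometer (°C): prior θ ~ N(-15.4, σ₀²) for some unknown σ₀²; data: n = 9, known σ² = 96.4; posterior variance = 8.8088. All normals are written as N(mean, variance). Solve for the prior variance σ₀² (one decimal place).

Posterior precision equals prior precision plus data precision: 1/σ_n² = 1/σ₀² + n/σ².
So 1/σ₀² = 1/8.8088 − 9/96.4 = 0.113523 − 0.093361 = 0.020162.
Hence σ₀² = 1/0.020162 ≈ 49.6.

σ₀² = 49.6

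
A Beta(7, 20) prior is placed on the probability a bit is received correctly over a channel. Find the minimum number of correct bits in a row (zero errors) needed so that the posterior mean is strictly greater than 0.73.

k = 48

After k correct bits and 0 errors the posterior is Beta(7+k, 20), with mean (7+k)/(7+20+k).
Set (7+k)/(27+k) > 0.73 and solve: k > (0.73·27 − 7)/(1 − 0.73) = 47.074.
The smallest integer exceeding 47.074 is 48.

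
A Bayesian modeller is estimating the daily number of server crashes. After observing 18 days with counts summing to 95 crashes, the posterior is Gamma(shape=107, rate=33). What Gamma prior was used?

A Gamma(α, β) prior (rate parametrization) on a Poisson rate with n observations summing to S gives posterior Gamma(α+S, β+n).
So α = 107 − 95 = 12 and β = 33 − 18 = 15.

Gamma(shape=12, rate=15)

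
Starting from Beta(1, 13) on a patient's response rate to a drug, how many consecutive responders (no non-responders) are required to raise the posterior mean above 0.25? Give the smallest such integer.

k = 4

After k responders and 0 non-responders the posterior is Beta(1+k, 13), with mean (1+k)/(1+13+k).
Set (1+k)/(14+k) > 0.25 and solve: k > (0.25·14 − 1)/(1 − 0.25) = 3.333.
The smallest integer exceeding 3.333 is 4.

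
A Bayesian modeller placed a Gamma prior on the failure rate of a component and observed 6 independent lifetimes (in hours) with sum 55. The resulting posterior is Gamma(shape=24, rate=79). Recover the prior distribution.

Gamma–exponential conjugacy: posterior shape = α + n, posterior rate = β + Σtᵢ.
So α = 24 − 6 = 18 and β = 79 − 55 = 24.

Gamma(shape=18, rate=24)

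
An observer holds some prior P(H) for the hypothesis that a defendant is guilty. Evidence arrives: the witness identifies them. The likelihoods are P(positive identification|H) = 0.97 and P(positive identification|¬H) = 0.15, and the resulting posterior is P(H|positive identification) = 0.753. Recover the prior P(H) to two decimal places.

In odds form, posterior odds = prior odds × likelihood ratio, so prior odds = posterior odds ÷ LR.
Posterior odds = 0.753/(1−0.753) = 3.0486. LR = 0.97/0.15 = 6.4667.
Prior odds = 3.0486/6.4667 = 0.4714, so P(H) = 0.4714/(1+0.4714) ≈ 0.32.

P(H) = 0.32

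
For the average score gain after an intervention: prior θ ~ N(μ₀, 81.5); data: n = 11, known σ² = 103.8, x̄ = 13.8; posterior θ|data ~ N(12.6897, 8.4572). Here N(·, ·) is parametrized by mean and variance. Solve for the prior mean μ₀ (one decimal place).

The posterior mean is a precision-weighted average: μ_n = (τ₀μ₀ + τ_data·x̄)/(τ₀+τ_data), with τ₀=1/σ₀² and τ_data=n/σ².
Here τ₀ = 1/81.5 = 0.012270 and τ_data = 11/103.8 = 0.105973, so τ_n = 0.118243.
Rearranging for μ₀: μ₀ = (μ_n·τ_n − τ_data·x̄)/τ₀ = (12.6897·0.118243 − 0.105973·13.8) / 0.012270 = 0.038041/0.012270 ≈ 3.1.

μ₀ = 3.1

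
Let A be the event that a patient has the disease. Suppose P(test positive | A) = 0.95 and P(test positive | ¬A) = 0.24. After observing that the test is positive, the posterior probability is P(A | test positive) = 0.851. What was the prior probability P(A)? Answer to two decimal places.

P(A) = 0.59

Bayes' rule in odds form gives O(A|E) = O(A)·[P(E|A)/P(E|¬A)], hence O(A) = O(A|E)/LR.
Posterior odds = 0.851/(1−0.851) = 5.7114. LR = 0.95/0.24 = 3.9583.
Prior odds = 5.7114/3.9583 = 1.4429, so P(A) = 1.4429/(1+1.4429) ≈ 0.59.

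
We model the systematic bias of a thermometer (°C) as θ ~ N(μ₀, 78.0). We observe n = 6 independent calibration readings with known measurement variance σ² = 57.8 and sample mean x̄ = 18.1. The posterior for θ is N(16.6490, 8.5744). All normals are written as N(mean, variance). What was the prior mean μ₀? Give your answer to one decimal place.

With known observation variance, the Normal–Normal posterior has precision τ_n = τ₀ + n/σ² and mean μ_n = (τ₀μ₀ + (n/σ²)x̄)/τ_n.
Here τ₀ = 1/78.0 = 0.012821 and τ_data = 6/57.8 = 0.103806, so τ_n = 0.116627.
Rearranging for μ₀: μ₀ = (μ_n·τ_n − τ_data·x̄)/τ₀ = (16.6490·0.116627 − 0.103806·18.1) / 0.012821 = 0.062834/0.012821 ≈ 4.9.

μ₀ = 4.9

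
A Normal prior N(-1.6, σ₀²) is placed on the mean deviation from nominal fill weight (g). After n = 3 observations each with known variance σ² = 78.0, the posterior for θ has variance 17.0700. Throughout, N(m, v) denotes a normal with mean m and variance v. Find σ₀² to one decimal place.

σ₀² = 49.7

Posterior precision equals prior precision plus data precision: 1/σ_n² = 1/σ₀² + n/σ².
So 1/σ₀² = 1/17.0700 − 3/78.0 = 0.058582 − 0.038462 = 0.020120.
Hence σ₀² = 1/0.020120 ≈ 49.7.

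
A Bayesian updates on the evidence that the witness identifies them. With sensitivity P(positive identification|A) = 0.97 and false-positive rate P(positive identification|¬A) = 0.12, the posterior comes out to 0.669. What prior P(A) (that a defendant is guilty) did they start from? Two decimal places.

P(A) = 0.20

Bayes' rule in odds form gives O(A|E) = O(A)·[P(E|A)/P(E|¬A)], hence O(A) = O(A|E)/LR.
Posterior odds = 0.669/(1−0.669) = 2.0211. LR = 0.97/0.12 = 8.0833.
Prior odds = 2.0211/8.0833 = 0.2500, so P(A) = 0.2500/(1+0.2500) ≈ 0.20.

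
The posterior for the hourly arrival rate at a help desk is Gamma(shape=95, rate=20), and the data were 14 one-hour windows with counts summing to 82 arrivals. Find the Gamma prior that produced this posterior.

A Gamma(α, β) prior (rate parametrization) on a Poisson rate with n observations summing to S gives posterior Gamma(α+S, β+n).
So α = 95 − 82 = 13 and β = 20 − 14 = 6.

Gamma(shape=13, rate=6)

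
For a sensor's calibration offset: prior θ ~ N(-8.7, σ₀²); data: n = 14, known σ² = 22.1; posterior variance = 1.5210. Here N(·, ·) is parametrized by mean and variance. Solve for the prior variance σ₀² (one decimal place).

Posterior precision equals prior precision plus data precision: 1/σ_n² = 1/σ₀² + n/σ².
So 1/σ₀² = 1/1.5210 − 14/22.1 = 0.657462 − 0.633484 = 0.023978.
Hence σ₀² = 1/0.023978 ≈ 41.7.

σ₀² = 41.7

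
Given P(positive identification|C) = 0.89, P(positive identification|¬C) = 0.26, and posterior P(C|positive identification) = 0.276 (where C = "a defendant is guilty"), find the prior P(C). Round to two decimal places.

P(C) = 0.10

Bayes' rule in odds form gives O(C|E) = O(C)·[P(E|C)/P(E|¬C)], hence O(C) = O(C|E)/LR.
Posterior odds = 0.276/(1−0.276) = 0.3812. LR = 0.89/0.26 = 3.4231.
Prior odds = 0.3812/3.4231 = 0.1114, so P(C) = 0.1114/(1+0.1114) ≈ 0.10.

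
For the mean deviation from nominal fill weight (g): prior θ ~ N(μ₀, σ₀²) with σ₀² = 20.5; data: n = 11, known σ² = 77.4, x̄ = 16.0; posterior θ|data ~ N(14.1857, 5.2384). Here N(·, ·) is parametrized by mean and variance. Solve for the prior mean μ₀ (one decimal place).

μ₀ = 8.9

With known observation variance, the Normal–Normal posterior has precision τ_n = τ₀ + n/σ² and mean μ_n = (τ₀μ₀ + (n/σ²)x̄)/τ_n.
Here τ₀ = 1/20.5 = 0.048780 and τ_data = 11/77.4 = 0.142119, so τ_n = 0.190899.
Rearranging for μ₀: μ₀ = (μ_n·τ_n − τ_data·x̄)/τ₀ = (14.1857·0.190899 − 0.142119·16.0) / 0.048780 = 0.434132/0.048780 ≈ 8.9.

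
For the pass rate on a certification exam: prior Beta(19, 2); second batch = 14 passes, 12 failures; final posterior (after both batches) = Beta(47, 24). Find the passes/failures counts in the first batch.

Because Beta–binomial updating is additive in the counts, the combined data contributed (α_post−α_prior, β_post−β_prior) successes and failures.
Total across both batches: 47−19=28 passes, 24−2=22 failures.
Subtract the second batch: 28−14=14 passes and 22−12=10 failures.

14 passes and 10 failures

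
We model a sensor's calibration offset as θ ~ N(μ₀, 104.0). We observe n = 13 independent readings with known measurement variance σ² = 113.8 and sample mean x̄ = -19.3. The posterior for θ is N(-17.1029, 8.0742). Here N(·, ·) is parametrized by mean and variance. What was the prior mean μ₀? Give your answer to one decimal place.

With known observation variance, the Normal–Normal posterior has precision τ_n = τ₀ + n/σ² and mean μ_n = (τ₀μ₀ + (n/σ²)x̄)/τ_n.
Here τ₀ = 1/104.0 = 0.009615 and τ_data = 13/113.8 = 0.114236, so τ_n = 0.123851.
Rearranging for μ₀: μ₀ = (μ_n·τ_n − τ_data·x̄)/τ₀ = (-17.1029·0.123851 − 0.114236·-19.3) / 0.009615 = 0.086544/0.009615 ≈ 9.0.

μ₀ = 9.0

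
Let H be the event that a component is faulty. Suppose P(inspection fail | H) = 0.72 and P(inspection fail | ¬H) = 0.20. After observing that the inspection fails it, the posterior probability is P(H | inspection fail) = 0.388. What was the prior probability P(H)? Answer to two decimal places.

In odds form, posterior odds = prior odds × likelihood ratio, so prior odds = posterior odds ÷ LR.
Posterior odds = 0.388/(1−0.388) = 0.6340. LR = 0.72/0.20 = 3.6000.
Prior odds = 0.6340/3.6000 = 0.1761, so P(H) = 0.1761/(1+0.1761) ≈ 0.15.

P(H) = 0.15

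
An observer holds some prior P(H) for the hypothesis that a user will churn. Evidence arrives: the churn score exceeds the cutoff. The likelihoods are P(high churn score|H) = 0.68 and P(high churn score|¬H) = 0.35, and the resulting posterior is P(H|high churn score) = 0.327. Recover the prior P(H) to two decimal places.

P(H) = 0.20

Bayes' rule in odds form gives O(H|E) = O(H)·[P(E|H)/P(E|¬H)], hence O(H) = O(H|E)/LR.
Posterior odds = 0.327/(1−0.327) = 0.4859. LR = 0.68/0.35 = 1.9429.
Prior odds = 0.4859/1.9429 = 0.2501, so P(H) = 0.2501/(1+0.2501) ≈ 0.20.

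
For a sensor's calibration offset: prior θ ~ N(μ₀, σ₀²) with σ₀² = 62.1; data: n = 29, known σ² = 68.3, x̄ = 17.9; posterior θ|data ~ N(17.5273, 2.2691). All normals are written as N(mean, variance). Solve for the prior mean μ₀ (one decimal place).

μ₀ = 7.7

With known observation variance, the Normal–Normal posterior has precision τ_n = τ₀ + n/σ² and mean μ_n = (τ₀μ₀ + (n/σ²)x̄)/τ_n.
Here τ₀ = 1/62.1 = 0.016103 and τ_data = 29/68.3 = 0.424597, so τ_n = 0.440700.
Rearranging for μ₀: μ₀ = (μ_n·τ_n − τ_data·x̄)/τ₀ = (17.5273·0.440700 − 0.424597·17.9) / 0.016103 = 0.123995/0.016103 ≈ 7.7.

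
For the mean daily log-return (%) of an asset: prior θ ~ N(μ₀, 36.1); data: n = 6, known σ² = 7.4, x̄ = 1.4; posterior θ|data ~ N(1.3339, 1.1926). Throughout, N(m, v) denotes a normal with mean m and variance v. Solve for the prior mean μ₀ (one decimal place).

With known observation variance, the Normal–Normal posterior has precision τ_n = τ₀ + n/σ² and mean μ_n = (τ₀μ₀ + (n/σ²)x̄)/τ_n.
Here τ₀ = 1/36.1 = 0.027701 and τ_data = 6/7.4 = 0.810811, so τ_n = 0.838512.
Rearranging for μ₀: μ₀ = (μ_n·τ_n − τ_data·x̄)/τ₀ = (1.3339·0.838512 − 0.810811·1.4) / 0.027701 = -0.016644/0.027701 ≈ -0.6.

μ₀ = -0.6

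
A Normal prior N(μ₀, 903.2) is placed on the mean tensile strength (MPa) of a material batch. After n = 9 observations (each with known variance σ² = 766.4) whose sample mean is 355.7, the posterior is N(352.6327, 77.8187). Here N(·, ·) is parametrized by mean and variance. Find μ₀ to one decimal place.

With known observation variance, the Normal–Normal posterior has precision τ_n = τ₀ + n/σ² and mean μ_n = (τ₀μ₀ + (n/σ²)x̄)/τ_n.
Here τ₀ = 1/903.2 = 0.001107 and τ_data = 9/766.4 = 0.011743, so τ_n = 0.012850.
Rearranging for μ₀: μ₀ = (μ_n·τ_n − τ_data·x̄)/τ₀ = (352.6327·0.012850 − 0.011743·355.7) / 0.001107 = 0.354345/0.001107 ≈ 320.1.

μ₀ = 320.1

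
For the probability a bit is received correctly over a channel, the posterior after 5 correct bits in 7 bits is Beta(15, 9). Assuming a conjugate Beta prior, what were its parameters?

Under Beta–binomial conjugacy the posterior parameters are (α+s, β+f).
Subtract the data counts: 15−5=10, 9−2=7.

Beta(10, 7)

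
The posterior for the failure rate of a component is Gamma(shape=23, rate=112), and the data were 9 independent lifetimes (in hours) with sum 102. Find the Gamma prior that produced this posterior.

Gamma(shape=14, rate=10)

For an exponential likelihood with a Gamma(α, β) prior on the rate, n observations with total T give posterior Gamma(α+n, β+T).
So α = 23 − 9 = 14 and β = 112 − 102 = 10.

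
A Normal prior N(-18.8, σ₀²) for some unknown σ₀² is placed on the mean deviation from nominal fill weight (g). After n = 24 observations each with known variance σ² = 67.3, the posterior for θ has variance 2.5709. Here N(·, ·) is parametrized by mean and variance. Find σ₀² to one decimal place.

For the Normal–Normal model with known σ², precisions add: τ_n = τ₀ + n/σ².
So 1/σ₀² = 1/2.5709 − 24/67.3 = 0.388969 − 0.356612 = 0.032357.
Hence σ₀² = 1/0.032357 ≈ 30.9.

σ₀² = 30.9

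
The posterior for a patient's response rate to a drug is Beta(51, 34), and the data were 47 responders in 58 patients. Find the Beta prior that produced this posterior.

Beta(4, 23)

Beta is conjugate to the binomial likelihood: posterior = Beta(α+s, β+f).
Subtract the data counts: 51−47=4, 34−11=23.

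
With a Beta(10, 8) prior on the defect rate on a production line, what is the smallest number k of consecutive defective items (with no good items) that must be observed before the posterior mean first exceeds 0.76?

After k defective items and 0 good items the posterior is Beta(10+k, 8), with mean (10+k)/(10+8+k).
Set (10+k)/(18+k) > 0.76 and solve: k > (0.76·18 − 10)/(1 − 0.76) = 15.333.
The smallest integer exceeding 15.333 is 16, and checking k=16: (26)/(34) = 0.7647 > 0.76.

k = 16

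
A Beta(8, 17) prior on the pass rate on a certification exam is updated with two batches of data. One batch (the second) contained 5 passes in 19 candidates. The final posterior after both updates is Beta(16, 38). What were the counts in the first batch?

3 passes and 7 failures

Because Beta–binomial updating is additive in the counts, the combined data contributed (α_post−α_prior, β_post−β_prior) successes and failures.
Total across both batches: 16−8=8 passes, 38−17=21 failures.
Subtract the second batch: 8−5=3 passes and 21−14=7 failures.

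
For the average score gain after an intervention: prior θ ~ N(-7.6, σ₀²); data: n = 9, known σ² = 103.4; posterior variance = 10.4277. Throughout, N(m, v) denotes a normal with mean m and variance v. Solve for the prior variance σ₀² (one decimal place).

For the Normal–Normal model with known σ², precisions add: τ_n = τ₀ + n/σ².
So 1/σ₀² = 1/10.4277 − 9/103.4 = 0.095898 − 0.087041 = 0.008857.
Hence σ₀² = 1/0.008857 ≈ 112.9.

σ₀² = 112.9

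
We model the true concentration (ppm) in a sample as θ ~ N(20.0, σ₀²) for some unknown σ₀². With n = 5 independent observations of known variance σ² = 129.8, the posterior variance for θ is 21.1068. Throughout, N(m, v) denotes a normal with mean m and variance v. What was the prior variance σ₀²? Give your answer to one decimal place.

σ₀² = 112.9

Posterior precision equals prior precision plus data precision: 1/σ_n² = 1/σ₀² + n/σ².
So 1/σ₀² = 1/21.1068 − 5/129.8 = 0.047378 − 0.038521 = 0.008857.
Hence σ₀² = 1/0.008857 ≈ 112.9.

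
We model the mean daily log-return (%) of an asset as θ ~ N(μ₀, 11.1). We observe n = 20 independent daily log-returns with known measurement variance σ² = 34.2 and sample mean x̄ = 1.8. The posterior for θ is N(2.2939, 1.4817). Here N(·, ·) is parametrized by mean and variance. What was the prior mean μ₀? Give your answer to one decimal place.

μ₀ = 5.5

The posterior mean is a precision-weighted average: μ_n = (τ₀μ₀ + τ_data·x̄)/(τ₀+τ_data), with τ₀=1/σ₀² and τ_data=n/σ².
Here τ₀ = 1/11.1 = 0.090090 and τ_data = 20/34.2 = 0.584795, so τ_n = 0.674885.
Rearranging for μ₀: μ₀ = (μ_n·τ_n − τ_data·x̄)/τ₀ = (2.2939·0.674885 − 0.584795·1.8) / 0.090090 = 0.495488/0.090090 ≈ 5.5.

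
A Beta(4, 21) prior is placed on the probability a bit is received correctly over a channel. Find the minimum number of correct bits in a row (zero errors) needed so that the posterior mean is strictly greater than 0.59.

After k correct bits and 0 errors the posterior is Beta(4+k, 21), with mean (4+k)/(4+21+k).
Set (4+k)/(25+k) > 0.59 and solve: k > (0.59·25 − 4)/(1 − 0.59) = 26.220.
The smallest integer exceeding 26.220 is 27.

k = 27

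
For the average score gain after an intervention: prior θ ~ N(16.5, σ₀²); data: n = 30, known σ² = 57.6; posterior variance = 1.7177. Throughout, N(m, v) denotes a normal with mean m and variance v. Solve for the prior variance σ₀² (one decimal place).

Posterior precision equals prior precision plus data precision: 1/σ_n² = 1/σ₀² + n/σ².
So 1/σ₀² = 1/1.7177 − 30/57.6 = 0.582174 − 0.520833 = 0.061341.
Hence σ₀² = 1/0.061341 ≈ 16.3.

σ₀² = 16.3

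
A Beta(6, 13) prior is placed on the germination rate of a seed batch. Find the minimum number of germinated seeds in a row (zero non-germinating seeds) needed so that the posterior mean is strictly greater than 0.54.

After k germinated seeds and 0 non-germinating seeds the posterior is Beta(6+k, 13), with mean (6+k)/(6+13+k).
Set (6+k)/(19+k) > 0.54 and solve: k > (0.54·19 − 6)/(1 − 0.54) = 9.261.
The smallest integer exceeding 9.261 is 10, and checking k=10: (16)/(29) = 0.5517 > 0.54.

k = 10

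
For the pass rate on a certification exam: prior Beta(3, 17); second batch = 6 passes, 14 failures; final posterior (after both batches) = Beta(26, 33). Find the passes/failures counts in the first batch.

17 passes and 2 failures

Sequential conjugate updates are equivalent to a single update on the pooled data, so total successes = posterior α − prior α and total failures = posterior β − prior β.
Total across both batches: 26−3=23 passes, 33−17=16 failures.
Subtract the second batch: 23−6=17 passes and 16−14=2 failures.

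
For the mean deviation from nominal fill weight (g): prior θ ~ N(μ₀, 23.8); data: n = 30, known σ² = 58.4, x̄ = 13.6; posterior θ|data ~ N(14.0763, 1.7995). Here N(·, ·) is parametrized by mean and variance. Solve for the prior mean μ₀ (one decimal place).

μ₀ = 19.9

With known observation variance, the Normal–Normal posterior has precision τ_n = τ₀ + n/σ² and mean μ_n = (τ₀μ₀ + (n/σ²)x̄)/τ_n.
Here τ₀ = 1/23.8 = 0.042017 and τ_data = 30/58.4 = 0.513699, so τ_n = 0.555716.
Rearranging for μ₀: μ₀ = (μ_n·τ_n − τ_data·x̄)/τ₀ = (14.0763·0.555716 − 0.513699·13.6) / 0.042017 = 0.836119/0.042017 ≈ 19.9.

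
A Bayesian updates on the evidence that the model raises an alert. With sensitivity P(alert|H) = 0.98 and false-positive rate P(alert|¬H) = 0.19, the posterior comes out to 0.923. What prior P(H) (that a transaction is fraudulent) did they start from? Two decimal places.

In odds form, posterior odds = prior odds × likelihood ratio, so prior odds = posterior odds ÷ LR.
Posterior odds = 0.923/(1−0.923) = 11.9870. LR = 0.98/0.19 = 5.1579.
Prior odds = 11.9870/5.1579 = 2.3240, so P(H) = 2.3240/(1+2.3240) ≈ 0.70.

P(H) = 0.70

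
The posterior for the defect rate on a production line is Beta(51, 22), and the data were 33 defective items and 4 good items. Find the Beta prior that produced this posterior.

A Beta(a, b) prior with s successes and f failures in binomial data gives a Beta(a+s, b+f) posterior.
Subtract the data counts: 51−33=18, 22−4=18.

Beta(18, 18)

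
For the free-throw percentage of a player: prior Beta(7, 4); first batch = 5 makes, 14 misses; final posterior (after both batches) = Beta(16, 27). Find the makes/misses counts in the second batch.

4 makes and 9 misses

Because Beta–binomial updating is additive in the counts, the combined data contributed (α_post−α_prior, β_post−β_prior) successes and failures.
Total across both batches: 16−7=9 makes, 27−4=23 misses.
Subtract the first batch: 9−5=4 makes and 23−14=9 misses.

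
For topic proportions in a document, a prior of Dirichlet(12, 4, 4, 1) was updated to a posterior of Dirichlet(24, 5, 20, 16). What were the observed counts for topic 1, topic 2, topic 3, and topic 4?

counts (12, 1, 16, 15)

For a Dirichlet(α) prior with multinomial counts c, the posterior is Dirichlet(α + c) componentwise.
Counts are posterior − prior componentwise: 24−12=12, 5−4=1, 20−4=16, 16−1=15.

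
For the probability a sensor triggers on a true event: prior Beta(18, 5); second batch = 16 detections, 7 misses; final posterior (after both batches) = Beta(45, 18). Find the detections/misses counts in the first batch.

11 detections and 6 misses

Because Beta–binomial updating is additive in the counts, the combined data contributed (α_post−α_prior, β_post−β_prior) successes and failures.
Total across both batches: 45−18=27 detections, 18−5=13 misses.
Subtract the second batch: 27−16=11 detections and 13−7=6 misses.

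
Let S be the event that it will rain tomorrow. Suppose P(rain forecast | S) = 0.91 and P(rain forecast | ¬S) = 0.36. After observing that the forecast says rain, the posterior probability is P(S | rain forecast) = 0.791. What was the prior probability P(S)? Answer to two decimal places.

P(S) = 0.60

In odds form, posterior odds = prior odds × likelihood ratio, so prior odds = posterior odds ÷ LR.
Posterior odds = 0.791/(1−0.791) = 3.7847. LR = 0.91/0.36 = 2.5278.
Prior odds = 3.7847/2.5278 = 1.4972, so P(S) = 1.4972/(1+1.4972) ≈ 0.60.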